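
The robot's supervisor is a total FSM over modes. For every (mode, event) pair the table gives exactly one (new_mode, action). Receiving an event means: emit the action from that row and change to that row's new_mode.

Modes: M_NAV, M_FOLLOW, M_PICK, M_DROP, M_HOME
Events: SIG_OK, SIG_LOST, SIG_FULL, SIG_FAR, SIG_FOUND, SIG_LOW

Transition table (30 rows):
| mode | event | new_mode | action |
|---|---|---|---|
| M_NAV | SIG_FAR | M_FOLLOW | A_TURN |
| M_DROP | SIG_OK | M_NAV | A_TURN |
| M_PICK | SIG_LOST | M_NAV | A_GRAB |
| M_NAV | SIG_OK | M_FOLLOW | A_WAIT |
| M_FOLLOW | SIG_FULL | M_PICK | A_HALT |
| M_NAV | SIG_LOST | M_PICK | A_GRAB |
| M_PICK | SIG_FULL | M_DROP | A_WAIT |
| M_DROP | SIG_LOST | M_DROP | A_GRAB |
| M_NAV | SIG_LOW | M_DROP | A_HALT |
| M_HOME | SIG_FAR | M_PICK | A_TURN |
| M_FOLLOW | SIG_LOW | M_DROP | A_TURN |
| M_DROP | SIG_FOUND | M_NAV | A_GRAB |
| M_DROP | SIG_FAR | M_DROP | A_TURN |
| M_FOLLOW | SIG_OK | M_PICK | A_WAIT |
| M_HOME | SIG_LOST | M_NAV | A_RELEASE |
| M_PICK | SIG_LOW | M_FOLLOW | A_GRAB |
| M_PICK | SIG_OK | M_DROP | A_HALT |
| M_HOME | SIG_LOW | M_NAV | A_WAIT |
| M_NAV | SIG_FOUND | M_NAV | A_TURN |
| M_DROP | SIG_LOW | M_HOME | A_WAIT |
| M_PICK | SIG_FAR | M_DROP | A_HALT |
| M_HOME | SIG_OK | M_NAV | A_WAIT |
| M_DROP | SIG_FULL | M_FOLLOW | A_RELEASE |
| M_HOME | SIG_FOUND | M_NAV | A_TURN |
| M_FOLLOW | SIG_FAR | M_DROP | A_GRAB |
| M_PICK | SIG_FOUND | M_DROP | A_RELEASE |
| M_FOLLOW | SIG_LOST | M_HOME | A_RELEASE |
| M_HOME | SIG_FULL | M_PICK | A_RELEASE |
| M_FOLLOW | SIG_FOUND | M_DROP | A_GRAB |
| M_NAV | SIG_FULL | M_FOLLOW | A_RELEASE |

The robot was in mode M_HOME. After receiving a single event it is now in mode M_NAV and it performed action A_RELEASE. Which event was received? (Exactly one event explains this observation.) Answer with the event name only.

try SIG_OK: (M_HOME, SIG_OK) → (M_NAV, A_WAIT)
try SIG_LOST: (M_HOME, SIG_LOST) → (M_NAV, A_RELEASE)  ← matches
try SIG_FULL: (M_HOME, SIG_FULL) → (M_PICK, A_RELEASE)
try SIG_FAR: (M_HOME, SIG_FAR) → (M_PICK, A_TURN)
try SIG_FOUND: (M_HOME, SIG_FOUND) → (M_NAV, A_TURN)
try SIG_LOW: (M_HOME, SIG_LOW) → (M_NAV, A_WAIT)

SIG_LOST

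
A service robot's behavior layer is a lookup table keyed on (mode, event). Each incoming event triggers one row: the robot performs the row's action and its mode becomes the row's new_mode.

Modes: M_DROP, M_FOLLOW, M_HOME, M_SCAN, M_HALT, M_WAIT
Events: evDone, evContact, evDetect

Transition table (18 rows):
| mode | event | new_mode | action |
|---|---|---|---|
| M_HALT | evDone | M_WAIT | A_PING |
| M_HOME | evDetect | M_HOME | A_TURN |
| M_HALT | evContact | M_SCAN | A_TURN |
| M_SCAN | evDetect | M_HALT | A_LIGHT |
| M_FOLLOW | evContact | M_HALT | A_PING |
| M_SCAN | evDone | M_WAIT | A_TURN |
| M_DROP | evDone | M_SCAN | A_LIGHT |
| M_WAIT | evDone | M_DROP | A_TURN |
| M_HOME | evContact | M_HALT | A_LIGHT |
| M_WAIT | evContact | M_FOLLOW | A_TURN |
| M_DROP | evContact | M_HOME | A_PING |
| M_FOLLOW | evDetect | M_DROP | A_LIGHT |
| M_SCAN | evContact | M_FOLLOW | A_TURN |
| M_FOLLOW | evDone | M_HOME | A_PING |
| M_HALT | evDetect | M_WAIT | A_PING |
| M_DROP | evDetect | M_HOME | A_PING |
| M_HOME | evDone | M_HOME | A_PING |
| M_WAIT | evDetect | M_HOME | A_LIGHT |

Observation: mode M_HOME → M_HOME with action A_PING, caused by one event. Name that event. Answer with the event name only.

try evDone: (M_HOME, evDone) → (M_HOME, A_PING)  ← matches
try evContact: (M_HOME, evContact) → (M_HALT, A_LIGHT)
try evDetect: (M_HOME, evDetect) → (M_HOME, A_TURN)

evDone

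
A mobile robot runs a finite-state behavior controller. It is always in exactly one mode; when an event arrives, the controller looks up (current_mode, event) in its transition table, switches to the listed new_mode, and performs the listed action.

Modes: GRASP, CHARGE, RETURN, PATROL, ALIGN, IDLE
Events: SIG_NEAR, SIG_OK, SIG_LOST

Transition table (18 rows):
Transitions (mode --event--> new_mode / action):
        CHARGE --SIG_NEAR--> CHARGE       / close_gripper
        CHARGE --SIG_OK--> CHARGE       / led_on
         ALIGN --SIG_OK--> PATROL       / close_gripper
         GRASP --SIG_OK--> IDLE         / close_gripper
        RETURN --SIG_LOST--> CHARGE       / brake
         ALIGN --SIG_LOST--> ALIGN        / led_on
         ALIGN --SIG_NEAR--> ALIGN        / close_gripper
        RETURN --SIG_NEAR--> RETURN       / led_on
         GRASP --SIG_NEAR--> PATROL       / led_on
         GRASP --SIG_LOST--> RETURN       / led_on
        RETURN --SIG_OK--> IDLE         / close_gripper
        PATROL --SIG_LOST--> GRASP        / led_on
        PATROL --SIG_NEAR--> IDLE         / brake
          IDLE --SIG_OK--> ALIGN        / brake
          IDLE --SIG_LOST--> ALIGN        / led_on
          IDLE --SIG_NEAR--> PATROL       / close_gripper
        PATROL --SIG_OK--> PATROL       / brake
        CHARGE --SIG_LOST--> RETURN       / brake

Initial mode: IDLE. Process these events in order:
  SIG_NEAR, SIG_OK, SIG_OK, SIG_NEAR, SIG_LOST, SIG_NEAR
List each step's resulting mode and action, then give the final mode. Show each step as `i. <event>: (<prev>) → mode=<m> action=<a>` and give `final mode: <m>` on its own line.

1. SIG_NEAR: (IDLE) → mode=PATROL action=close_gripper
2. SIG_OK: (PATROL) → mode=PATROL action=brake
3. SIG_OK: (PATROL) → mode=PATROL action=brake
4. SIG_NEAR: (PATROL) → mode=IDLE action=brake
5. SIG_LOST: (IDLE) → mode=ALIGN action=led_on
6. SIG_NEAR: (ALIGN) → mode=ALIGN action=close_gripper

final mode: ALIGN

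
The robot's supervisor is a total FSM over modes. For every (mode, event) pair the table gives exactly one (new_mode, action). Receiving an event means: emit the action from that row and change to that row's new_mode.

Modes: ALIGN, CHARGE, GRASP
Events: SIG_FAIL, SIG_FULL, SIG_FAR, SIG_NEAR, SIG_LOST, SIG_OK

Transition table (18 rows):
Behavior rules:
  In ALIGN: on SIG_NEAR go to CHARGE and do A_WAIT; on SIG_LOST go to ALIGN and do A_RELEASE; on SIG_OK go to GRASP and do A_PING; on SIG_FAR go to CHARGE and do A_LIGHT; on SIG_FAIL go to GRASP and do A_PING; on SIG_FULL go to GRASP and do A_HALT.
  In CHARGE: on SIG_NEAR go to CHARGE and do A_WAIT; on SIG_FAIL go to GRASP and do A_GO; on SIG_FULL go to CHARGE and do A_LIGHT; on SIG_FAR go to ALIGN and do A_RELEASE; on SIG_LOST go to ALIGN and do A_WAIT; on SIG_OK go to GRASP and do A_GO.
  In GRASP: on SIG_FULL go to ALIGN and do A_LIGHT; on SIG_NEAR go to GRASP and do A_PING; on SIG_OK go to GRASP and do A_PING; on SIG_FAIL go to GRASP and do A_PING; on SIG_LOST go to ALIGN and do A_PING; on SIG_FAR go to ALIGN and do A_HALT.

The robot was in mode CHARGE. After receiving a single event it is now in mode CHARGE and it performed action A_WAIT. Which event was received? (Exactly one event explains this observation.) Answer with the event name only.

try SIG_FAIL: (CHARGE, SIG_FAIL) → (GRASP, A_GO)
try SIG_FULL: (CHARGE, SIG_FULL) → (CHARGE, A_LIGHT)
try SIG_FAR: (CHARGE, SIG_FAR) → (ALIGN, A_RELEASE)
try SIG_NEAR: (CHARGE, SIG_NEAR) → (CHARGE, A_WAIT)  ← matches
try SIG_LOST: (CHARGE, SIG_LOST) → (ALIGN, A_WAIT)
try SIG_OK: (CHARGE, SIG_OK) → (GRASP, A_GO)

SIG_NEAR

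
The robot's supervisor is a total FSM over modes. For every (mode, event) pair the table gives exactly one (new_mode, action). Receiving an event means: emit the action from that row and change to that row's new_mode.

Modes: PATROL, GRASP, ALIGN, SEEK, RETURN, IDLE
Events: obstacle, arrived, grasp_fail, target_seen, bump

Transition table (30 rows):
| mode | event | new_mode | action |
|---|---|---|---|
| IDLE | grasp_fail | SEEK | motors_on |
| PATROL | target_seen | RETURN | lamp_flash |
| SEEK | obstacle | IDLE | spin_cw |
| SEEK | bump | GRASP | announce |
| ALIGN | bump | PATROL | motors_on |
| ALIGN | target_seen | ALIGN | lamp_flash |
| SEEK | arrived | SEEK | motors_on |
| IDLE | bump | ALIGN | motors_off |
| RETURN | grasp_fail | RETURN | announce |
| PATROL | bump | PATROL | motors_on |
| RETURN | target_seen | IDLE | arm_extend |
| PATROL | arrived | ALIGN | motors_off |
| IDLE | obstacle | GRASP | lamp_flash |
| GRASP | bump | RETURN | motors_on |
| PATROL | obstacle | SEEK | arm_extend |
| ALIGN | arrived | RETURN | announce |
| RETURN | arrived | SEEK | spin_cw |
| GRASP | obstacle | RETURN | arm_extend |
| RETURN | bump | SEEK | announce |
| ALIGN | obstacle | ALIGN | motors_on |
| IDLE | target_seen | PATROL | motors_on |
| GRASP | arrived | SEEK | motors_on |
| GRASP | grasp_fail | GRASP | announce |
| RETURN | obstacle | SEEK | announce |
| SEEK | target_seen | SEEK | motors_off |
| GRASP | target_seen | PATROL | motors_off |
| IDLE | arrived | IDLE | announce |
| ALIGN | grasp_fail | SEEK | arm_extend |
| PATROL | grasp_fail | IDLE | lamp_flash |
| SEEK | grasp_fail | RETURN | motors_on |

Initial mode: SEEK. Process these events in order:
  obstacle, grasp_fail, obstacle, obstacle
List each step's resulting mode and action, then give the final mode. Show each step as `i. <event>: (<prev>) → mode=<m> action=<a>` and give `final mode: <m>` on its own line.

final mode: GRASP

1. obstacle: (SEEK) → mode=IDLE action=spin_cw
2. grasp_fail: (IDLE) → mode=SEEK action=motors_on
3. obstacle: (SEEK) → mode=IDLE action=spin_cw
4. obstacle: (IDLE) → mode=GRASP action=lamp_flash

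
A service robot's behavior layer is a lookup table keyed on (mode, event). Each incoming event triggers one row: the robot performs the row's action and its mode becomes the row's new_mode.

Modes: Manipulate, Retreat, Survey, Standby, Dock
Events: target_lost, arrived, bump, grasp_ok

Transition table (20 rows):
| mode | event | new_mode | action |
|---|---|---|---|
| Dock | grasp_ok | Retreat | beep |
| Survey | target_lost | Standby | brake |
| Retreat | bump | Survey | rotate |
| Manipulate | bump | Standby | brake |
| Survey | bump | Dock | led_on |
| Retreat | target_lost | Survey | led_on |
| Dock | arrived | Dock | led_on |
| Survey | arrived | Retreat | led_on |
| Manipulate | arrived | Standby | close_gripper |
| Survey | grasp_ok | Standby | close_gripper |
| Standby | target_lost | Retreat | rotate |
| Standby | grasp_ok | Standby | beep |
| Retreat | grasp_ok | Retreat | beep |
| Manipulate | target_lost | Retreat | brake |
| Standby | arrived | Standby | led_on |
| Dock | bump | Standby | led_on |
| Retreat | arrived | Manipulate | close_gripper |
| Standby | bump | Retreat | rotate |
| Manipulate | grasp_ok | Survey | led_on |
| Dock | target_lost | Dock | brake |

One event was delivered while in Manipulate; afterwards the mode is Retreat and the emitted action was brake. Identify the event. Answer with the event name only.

target_lost

try target_lost: (Manipulate, target_lost) → (Retreat, brake)  ← matches
try arrived: (Manipulate, arrived) → (Standby, close_gripper)
try bump: (Manipulate, bump) → (Standby, brake)
try grasp_ok: (Manipulate, grasp_ok) → (Survey, led_on)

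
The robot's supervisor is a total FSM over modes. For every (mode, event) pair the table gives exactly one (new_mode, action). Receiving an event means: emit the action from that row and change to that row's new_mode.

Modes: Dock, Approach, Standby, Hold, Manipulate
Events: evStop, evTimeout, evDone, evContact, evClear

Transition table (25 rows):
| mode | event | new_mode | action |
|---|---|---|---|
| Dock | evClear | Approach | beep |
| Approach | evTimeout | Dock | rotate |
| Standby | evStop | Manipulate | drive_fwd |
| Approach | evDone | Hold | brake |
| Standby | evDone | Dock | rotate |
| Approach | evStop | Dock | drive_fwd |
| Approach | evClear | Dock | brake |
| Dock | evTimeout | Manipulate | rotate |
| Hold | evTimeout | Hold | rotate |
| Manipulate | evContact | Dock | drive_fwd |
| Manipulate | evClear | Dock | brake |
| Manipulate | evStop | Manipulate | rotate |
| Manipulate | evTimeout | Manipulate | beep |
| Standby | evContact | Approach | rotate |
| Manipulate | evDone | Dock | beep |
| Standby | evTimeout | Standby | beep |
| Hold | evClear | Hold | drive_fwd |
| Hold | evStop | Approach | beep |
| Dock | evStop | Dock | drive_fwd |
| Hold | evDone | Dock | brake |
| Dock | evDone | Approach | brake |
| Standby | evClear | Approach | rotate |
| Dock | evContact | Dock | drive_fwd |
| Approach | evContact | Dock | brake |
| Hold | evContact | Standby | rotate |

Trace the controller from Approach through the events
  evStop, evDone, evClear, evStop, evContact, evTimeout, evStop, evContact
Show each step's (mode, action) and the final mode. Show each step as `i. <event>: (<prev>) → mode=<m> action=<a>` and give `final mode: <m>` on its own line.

1. evStop: (Approach) → mode=Dock action=drive_fwd
2. evDone: (Dock) → mode=Approach action=brake
3. evClear: (Approach) → mode=Dock action=brake
4. evStop: (Dock) → mode=Dock action=drive_fwd
5. evContact: (Dock) → mode=Dock action=drive_fwd
6. evTimeout: (Dock) → mode=Manipulate action=rotate
7. evStop: (Manipulate) → mode=Manipulate action=rotate
8. evContact: (Manipulate) → mode=Dock action=drive_fwd

final mode: Dock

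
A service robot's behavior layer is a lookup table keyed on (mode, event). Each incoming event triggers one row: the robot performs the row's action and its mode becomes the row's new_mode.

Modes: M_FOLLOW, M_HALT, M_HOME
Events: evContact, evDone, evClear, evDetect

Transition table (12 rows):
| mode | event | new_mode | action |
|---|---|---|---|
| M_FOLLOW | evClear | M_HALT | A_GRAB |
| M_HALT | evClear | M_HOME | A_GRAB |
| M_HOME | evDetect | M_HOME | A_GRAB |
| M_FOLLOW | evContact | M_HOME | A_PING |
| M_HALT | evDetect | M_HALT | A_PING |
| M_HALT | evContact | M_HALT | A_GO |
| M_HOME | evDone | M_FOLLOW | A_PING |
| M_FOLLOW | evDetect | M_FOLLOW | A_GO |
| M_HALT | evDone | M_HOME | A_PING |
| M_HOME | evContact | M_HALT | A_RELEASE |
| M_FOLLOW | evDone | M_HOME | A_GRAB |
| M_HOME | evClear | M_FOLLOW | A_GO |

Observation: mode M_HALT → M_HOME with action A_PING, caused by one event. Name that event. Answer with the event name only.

try evContact: (M_HALT, evContact) → (M_HALT, A_GO)
try evDone: (M_HALT, evDone) → (M_HOME, A_PING)  ← matches
try evClear: (M_HALT, evClear) → (M_HOME, A_GRAB)
try evDetect: (M_HALT, evDetect) → (M_HALT, A_PING)

evDone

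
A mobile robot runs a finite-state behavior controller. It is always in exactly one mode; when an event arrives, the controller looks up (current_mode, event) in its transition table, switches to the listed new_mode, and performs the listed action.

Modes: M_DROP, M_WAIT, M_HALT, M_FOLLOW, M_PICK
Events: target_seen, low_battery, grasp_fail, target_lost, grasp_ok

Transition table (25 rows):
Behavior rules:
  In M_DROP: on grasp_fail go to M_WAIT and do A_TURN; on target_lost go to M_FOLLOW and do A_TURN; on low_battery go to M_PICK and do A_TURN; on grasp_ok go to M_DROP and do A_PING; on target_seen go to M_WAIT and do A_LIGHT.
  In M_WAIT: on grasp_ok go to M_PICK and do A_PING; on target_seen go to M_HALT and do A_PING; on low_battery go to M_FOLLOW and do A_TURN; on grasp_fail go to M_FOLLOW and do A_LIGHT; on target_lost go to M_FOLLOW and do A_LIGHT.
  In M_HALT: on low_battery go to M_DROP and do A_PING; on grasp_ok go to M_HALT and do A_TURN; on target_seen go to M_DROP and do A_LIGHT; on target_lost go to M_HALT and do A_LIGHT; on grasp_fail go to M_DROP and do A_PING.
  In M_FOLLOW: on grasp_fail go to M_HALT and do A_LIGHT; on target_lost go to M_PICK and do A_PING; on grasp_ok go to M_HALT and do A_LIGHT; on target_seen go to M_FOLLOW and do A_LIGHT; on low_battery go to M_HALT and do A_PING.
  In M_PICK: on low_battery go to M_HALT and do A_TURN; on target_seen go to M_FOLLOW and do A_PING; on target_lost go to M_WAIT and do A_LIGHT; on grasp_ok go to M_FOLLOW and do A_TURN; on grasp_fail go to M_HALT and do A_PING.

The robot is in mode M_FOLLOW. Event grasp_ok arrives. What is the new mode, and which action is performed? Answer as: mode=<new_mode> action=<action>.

current mode = M_FOLLOW; filter table to that mode:
  (M_FOLLOW, grasp_fail) → (M_HALT, A_LIGHT)
  (M_FOLLOW, target_lost) → (M_PICK, A_PING)
  (M_FOLLOW, grasp_ok) → (M_HALT, A_LIGHT)  ← event matches
  (M_FOLLOW, target_seen) → (M_FOLLOW, A_LIGHT)
  (M_FOLLOW, low_battery) → (M_HALT, A_PING)
event = grasp_ok selects (M_HALT, A_LIGHT)

mode=M_HALT action=A_LIGHT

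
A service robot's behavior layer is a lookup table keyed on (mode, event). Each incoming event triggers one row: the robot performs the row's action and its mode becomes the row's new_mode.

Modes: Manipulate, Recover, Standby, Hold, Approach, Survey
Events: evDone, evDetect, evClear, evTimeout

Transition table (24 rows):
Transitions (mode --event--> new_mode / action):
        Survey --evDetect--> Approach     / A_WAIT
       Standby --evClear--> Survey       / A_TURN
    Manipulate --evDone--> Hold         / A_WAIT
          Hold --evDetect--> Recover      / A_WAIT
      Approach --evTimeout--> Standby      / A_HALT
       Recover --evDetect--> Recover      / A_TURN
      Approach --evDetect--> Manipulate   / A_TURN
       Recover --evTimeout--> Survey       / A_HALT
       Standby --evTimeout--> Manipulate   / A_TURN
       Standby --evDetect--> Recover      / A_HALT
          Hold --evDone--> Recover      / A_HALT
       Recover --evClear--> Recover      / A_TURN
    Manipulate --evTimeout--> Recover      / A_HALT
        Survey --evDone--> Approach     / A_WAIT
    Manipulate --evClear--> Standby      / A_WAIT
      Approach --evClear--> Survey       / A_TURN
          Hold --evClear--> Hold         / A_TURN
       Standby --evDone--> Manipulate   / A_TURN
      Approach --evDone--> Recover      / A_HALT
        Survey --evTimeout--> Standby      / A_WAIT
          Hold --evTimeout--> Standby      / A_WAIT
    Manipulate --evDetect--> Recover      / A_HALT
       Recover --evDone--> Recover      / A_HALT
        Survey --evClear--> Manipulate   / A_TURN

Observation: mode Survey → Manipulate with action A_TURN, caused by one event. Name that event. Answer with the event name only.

try evDone: (Survey, evDone) → (Approach, A_WAIT)
try evDetect: (Survey, evDetect) → (Approach, A_WAIT)
try evClear: (Survey, evClear) → (Manipulate, A_TURN)  ← matches
try evTimeout: (Survey, evTimeout) → (Standby, A_WAIT)

evClear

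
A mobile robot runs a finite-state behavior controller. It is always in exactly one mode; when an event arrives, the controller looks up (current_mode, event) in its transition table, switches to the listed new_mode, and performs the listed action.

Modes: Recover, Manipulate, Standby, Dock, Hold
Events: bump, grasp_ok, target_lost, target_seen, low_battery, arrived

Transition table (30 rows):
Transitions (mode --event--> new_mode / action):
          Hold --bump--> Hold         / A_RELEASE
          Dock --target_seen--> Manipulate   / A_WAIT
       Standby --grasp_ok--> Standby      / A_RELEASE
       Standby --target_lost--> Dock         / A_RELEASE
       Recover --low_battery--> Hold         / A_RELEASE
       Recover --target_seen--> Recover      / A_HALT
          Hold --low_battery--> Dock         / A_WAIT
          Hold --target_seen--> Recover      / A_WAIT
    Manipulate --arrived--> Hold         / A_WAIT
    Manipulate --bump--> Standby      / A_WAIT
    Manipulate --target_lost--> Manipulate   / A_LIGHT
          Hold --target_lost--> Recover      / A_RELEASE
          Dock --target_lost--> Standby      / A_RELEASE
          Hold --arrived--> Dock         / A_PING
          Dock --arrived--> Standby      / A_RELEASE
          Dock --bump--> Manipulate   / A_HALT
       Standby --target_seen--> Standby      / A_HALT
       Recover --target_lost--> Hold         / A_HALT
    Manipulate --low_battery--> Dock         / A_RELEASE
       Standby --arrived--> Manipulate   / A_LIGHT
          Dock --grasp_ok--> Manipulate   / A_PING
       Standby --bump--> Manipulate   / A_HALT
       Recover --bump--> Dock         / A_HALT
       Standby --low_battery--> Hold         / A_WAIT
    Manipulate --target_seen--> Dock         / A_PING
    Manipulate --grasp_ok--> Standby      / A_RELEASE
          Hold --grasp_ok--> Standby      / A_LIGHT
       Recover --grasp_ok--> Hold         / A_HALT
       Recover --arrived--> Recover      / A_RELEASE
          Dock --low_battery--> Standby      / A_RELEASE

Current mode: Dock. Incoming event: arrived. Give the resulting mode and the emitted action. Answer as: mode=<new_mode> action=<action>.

current mode = Dock; filter table to that mode:
  (Dock, target_seen) → (Manipulate, A_WAIT)
  (Dock, target_lost) → (Standby, A_RELEASE)
  (Dock, arrived) → (Standby, A_RELEASE)  ← event matches
  (Dock, bump) → (Manipulate, A_HALT)
  (Dock, grasp_ok) → (Manipulate, A_PING)
  (Dock, low_battery) → (Standby, A_RELEASE)
event = arrived selects (Standby, A_RELEASE)

mode=Standby action=A_RELEASE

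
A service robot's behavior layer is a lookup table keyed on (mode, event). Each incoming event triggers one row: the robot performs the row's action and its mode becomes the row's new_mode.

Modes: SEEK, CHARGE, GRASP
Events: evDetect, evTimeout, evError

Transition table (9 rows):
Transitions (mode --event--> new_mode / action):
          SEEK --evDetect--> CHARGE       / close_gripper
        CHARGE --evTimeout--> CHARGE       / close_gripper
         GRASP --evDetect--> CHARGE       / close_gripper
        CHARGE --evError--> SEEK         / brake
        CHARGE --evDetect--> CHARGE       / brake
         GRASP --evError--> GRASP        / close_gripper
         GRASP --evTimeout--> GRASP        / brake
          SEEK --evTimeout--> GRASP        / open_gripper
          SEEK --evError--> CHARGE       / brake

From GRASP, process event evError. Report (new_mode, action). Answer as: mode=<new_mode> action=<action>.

mode=GRASP action=close_gripper

current mode = GRASP; filter table to that mode:
  (GRASP, evDetect) → (CHARGE, close_gripper)
  (GRASP, evError) → (GRASP, close_gripper)  ← event matches
  (GRASP, evTimeout) → (GRASP, brake)
event = evError selects (GRASP, close_gripper)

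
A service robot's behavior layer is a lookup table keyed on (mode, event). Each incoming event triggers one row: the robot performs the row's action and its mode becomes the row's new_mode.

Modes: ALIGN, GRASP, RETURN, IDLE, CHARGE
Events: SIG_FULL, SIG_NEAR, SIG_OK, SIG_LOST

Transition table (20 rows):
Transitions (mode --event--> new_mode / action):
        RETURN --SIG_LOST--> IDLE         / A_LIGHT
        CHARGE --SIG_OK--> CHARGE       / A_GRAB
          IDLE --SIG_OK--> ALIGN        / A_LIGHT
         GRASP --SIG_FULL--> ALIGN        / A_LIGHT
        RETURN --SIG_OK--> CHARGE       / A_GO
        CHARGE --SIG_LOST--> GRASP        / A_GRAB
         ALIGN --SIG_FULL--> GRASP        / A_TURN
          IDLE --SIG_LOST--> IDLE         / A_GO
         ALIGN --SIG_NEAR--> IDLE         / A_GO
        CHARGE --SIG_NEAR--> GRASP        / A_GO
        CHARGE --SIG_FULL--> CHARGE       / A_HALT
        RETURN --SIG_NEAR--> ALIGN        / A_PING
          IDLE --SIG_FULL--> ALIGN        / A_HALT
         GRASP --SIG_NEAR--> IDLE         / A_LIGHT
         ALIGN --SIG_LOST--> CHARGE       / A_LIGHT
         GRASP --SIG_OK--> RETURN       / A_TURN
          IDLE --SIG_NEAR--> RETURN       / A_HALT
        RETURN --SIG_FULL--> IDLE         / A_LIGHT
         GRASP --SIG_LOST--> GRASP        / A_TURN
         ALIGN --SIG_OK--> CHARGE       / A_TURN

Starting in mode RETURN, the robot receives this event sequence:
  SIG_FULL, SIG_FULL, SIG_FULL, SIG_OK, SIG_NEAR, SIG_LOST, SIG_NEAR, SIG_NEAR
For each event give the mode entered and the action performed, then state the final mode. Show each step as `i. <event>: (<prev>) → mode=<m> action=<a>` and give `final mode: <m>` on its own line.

1. SIG_FULL: (RETURN) → mode=IDLE action=A_LIGHT
2. SIG_FULL: (IDLE) → mode=ALIGN action=A_HALT
3. SIG_FULL: (ALIGN) → mode=GRASP action=A_TURN
4. SIG_OK: (GRASP) → mode=RETURN action=A_TURN
5. SIG_NEAR: (RETURN) → mode=ALIGN action=A_PING
6. SIG_LOST: (ALIGN) → mode=CHARGE action=A_LIGHT
7. SIG_NEAR: (CHARGE) → mode=GRASP action=A_GO
8. SIG_NEAR: (GRASP) → mode=IDLE action=A_LIGHT

final mode: IDLE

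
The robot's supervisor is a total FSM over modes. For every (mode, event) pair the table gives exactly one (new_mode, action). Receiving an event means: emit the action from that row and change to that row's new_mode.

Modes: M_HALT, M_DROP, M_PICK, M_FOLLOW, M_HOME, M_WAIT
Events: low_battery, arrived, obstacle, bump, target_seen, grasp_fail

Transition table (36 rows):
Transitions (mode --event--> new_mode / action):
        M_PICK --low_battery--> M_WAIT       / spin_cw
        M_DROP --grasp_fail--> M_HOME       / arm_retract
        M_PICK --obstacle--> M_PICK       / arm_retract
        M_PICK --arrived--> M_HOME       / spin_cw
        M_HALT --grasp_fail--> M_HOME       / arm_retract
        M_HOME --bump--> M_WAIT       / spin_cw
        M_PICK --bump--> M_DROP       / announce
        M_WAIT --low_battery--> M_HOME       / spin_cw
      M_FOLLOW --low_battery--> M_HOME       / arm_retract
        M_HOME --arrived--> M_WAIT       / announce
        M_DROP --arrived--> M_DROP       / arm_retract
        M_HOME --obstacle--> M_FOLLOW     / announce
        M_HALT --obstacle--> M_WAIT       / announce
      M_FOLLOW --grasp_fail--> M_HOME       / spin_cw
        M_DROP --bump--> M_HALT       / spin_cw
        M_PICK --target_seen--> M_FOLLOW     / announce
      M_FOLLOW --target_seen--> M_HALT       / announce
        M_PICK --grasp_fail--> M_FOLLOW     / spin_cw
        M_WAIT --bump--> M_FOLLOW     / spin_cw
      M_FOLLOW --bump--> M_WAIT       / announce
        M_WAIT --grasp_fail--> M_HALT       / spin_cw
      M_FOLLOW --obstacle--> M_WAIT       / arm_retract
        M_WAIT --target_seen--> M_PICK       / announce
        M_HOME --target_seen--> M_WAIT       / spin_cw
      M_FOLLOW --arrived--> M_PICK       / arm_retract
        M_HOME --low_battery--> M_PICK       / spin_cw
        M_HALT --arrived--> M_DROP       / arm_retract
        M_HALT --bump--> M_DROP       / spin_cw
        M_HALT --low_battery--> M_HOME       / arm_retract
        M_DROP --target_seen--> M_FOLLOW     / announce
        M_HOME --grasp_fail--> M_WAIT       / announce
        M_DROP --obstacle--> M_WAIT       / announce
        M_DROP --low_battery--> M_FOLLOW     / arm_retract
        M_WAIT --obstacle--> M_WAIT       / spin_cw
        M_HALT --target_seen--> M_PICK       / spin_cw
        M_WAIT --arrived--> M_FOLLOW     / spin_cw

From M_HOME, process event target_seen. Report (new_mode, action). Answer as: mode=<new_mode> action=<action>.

current mode = M_HOME; filter table to that mode:
  (M_HOME, bump) → (M_WAIT, spin_cw)
  (M_HOME, arrived) → (M_WAIT, announce)
  (M_HOME, obstacle) → (M_FOLLOW, announce)
  (M_HOME, target_seen) → (M_WAIT, spin_cw)  ← event matches
  (M_HOME, low_battery) → (M_PICK, spin_cw)
  (M_HOME, grasp_fail) → (M_WAIT, announce)
event = target_seen selects (M_WAIT, spin_cw)

mode=M_WAIT action=spin_cw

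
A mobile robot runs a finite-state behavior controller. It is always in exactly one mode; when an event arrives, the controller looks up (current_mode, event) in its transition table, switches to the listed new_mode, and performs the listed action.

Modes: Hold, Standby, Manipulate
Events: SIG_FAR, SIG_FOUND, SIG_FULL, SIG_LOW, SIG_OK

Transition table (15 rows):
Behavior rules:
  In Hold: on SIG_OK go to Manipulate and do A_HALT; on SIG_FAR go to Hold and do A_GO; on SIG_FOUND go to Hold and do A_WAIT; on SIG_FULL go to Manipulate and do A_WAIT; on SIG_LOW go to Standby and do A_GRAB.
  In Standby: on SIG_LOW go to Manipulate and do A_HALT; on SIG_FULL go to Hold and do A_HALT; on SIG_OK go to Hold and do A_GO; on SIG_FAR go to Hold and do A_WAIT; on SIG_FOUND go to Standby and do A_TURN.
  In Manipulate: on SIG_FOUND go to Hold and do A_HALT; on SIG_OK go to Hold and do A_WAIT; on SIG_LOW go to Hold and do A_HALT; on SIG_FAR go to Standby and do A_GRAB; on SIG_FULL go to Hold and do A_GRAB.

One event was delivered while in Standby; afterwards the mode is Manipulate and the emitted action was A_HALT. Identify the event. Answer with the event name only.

SIG_LOW

try SIG_FAR: (Standby, SIG_FAR) → (Hold, A_WAIT)
try SIG_FOUND: (Standby, SIG_FOUND) → (Standby, A_TURN)
try SIG_FULL: (Standby, SIG_FULL) → (Hold, A_HALT)
try SIG_LOW: (Standby, SIG_LOW) → (Manipulate, A_HALT)  ← matches
try SIG_OK: (Standby, SIG_OK) → (Hold, A_GO)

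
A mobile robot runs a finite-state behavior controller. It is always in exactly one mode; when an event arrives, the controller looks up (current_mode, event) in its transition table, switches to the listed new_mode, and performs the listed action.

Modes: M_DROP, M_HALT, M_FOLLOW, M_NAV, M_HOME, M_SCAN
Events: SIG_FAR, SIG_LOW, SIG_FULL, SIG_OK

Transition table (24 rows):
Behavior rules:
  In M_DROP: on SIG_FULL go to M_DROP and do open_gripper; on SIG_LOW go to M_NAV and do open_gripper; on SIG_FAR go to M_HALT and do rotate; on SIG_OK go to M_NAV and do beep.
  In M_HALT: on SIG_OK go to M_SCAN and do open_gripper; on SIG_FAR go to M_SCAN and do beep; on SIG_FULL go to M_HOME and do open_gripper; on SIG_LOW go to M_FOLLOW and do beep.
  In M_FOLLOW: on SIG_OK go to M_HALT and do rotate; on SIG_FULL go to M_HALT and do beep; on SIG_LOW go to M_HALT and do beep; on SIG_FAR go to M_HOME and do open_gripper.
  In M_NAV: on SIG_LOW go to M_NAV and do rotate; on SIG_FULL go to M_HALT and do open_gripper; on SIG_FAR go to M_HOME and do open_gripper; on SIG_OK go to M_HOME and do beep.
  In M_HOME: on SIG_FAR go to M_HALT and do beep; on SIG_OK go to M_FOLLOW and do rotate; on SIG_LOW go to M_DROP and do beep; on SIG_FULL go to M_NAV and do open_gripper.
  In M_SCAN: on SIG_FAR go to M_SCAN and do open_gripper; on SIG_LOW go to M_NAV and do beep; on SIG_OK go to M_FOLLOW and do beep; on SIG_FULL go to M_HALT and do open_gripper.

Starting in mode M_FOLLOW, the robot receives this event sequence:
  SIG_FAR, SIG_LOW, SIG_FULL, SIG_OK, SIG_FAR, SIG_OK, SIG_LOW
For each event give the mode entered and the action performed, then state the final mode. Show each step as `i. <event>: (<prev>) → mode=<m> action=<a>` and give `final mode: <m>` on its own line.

final mode: M_HALT

1. SIG_FAR: (M_FOLLOW) → mode=M_HOME action=open_gripper
2. SIG_LOW: (M_HOME) → mode=M_DROP action=beep
3. SIG_FULL: (M_DROP) → mode=M_DROP action=open_gripper
4. SIG_OK: (M_DROP) → mode=M_NAV action=beep
5. SIG_FAR: (M_NAV) → mode=M_HOME action=open_gripper
6. SIG_OK: (M_HOME) → mode=M_FOLLOW action=rotate
7. SIG_LOW: (M_FOLLOW) → mode=M_HALT action=beep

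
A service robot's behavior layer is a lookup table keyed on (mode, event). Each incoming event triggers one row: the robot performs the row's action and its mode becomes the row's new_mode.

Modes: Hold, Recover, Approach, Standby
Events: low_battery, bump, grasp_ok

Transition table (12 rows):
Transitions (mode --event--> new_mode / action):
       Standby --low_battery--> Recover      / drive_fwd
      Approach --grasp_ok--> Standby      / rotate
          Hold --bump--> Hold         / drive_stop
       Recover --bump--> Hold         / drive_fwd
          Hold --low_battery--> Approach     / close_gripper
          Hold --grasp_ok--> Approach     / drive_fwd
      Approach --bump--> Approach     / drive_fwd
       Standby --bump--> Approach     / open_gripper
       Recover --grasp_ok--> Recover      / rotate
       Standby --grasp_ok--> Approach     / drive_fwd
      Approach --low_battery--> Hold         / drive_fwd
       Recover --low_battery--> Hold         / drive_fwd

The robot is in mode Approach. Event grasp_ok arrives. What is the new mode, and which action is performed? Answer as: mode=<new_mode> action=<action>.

mode=Standby action=rotate

current mode = Approach; filter table to that mode:
  (Approach, grasp_ok) → (Standby, rotate)  ← event matches
  (Approach, bump) → (Approach, drive_fwd)
  (Approach, low_battery) → (Hold, drive_fwd)
event = grasp_ok selects (Standby, rotate)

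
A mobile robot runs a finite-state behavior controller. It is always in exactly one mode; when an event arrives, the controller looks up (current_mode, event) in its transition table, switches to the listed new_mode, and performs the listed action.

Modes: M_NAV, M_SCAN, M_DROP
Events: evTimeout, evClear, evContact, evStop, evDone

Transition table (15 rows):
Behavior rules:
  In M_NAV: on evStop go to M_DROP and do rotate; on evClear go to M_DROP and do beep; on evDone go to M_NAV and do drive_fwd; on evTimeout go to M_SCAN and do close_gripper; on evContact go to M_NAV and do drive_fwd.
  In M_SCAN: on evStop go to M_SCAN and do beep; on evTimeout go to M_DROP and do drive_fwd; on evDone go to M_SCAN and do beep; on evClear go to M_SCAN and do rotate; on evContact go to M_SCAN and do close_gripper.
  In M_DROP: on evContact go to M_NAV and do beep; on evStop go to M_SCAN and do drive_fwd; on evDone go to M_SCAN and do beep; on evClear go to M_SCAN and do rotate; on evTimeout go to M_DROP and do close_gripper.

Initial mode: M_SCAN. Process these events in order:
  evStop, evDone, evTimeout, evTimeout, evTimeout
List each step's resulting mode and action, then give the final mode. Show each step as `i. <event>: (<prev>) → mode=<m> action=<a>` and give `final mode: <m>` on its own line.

1. evStop: (M_SCAN) → mode=M_SCAN action=beep
2. evDone: (M_SCAN) → mode=M_SCAN action=beep
3. evTimeout: (M_SCAN) → mode=M_DROP action=drive_fwd
4. evTimeout: (M_DROP) → mode=M_DROP action=close_gripper
5. evTimeout: (M_DROP) → mode=M_DROP action=close_gripper

final mode: M_DROP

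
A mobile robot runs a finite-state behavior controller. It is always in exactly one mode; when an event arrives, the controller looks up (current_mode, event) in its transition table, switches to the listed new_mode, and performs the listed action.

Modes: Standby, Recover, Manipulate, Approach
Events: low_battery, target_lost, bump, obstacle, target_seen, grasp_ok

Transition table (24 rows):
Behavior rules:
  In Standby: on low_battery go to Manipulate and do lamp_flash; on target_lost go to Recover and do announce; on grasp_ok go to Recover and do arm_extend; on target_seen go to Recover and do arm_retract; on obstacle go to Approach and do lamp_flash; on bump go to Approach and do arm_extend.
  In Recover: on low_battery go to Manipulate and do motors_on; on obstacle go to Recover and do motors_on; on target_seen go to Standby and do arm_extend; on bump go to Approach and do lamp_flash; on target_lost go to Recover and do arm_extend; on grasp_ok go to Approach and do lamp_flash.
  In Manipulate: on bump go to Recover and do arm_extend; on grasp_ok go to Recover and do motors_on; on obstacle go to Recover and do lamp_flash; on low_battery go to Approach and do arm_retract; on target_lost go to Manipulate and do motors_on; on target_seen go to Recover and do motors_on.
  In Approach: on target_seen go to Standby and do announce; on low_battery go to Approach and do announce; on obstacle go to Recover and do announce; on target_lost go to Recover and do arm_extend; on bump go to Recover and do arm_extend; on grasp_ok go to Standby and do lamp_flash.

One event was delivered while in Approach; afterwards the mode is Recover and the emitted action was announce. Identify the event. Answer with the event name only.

obstacle

try low_battery: (Approach, low_battery) → (Approach, announce)
try target_lost: (Approach, target_lost) → (Recover, arm_extend)
try bump: (Approach, bump) → (Recover, arm_extend)
try obstacle: (Approach, obstacle) → (Recover, announce)  ← matches
try target_seen: (Approach, target_seen) → (Standby, announce)
try grasp_ok: (Approach, grasp_ok) → (Standby, lamp_flash)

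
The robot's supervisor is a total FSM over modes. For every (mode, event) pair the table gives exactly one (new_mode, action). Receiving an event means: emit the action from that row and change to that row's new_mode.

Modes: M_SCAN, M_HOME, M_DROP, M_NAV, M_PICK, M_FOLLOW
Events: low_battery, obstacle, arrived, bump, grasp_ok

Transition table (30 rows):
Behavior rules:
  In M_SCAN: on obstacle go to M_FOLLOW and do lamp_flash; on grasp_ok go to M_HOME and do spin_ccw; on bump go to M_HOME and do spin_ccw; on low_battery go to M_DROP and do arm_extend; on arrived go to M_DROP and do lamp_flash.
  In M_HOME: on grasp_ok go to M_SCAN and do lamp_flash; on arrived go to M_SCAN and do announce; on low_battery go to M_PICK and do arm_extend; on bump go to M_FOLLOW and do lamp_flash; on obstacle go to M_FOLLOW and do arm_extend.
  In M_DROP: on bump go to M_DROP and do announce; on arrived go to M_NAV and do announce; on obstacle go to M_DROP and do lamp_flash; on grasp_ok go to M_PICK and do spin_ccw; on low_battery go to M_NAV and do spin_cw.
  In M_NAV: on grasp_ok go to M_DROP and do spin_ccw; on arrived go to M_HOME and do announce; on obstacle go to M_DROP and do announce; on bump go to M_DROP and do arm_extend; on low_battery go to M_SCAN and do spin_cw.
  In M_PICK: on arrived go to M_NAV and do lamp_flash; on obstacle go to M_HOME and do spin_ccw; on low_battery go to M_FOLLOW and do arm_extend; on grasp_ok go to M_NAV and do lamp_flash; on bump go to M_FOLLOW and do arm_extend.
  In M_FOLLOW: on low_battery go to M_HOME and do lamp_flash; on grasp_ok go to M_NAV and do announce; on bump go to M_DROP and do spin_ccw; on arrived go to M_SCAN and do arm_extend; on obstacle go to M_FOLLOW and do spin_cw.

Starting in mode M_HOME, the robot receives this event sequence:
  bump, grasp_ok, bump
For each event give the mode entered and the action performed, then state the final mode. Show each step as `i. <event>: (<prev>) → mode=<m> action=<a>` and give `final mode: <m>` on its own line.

final mode: M_DROP

1. bump: (M_HOME) → mode=M_FOLLOW action=lamp_flash
2. grasp_ok: (M_FOLLOW) → mode=M_NAV action=announce
3. bump: (M_NAV) → mode=M_DROP action=arm_extend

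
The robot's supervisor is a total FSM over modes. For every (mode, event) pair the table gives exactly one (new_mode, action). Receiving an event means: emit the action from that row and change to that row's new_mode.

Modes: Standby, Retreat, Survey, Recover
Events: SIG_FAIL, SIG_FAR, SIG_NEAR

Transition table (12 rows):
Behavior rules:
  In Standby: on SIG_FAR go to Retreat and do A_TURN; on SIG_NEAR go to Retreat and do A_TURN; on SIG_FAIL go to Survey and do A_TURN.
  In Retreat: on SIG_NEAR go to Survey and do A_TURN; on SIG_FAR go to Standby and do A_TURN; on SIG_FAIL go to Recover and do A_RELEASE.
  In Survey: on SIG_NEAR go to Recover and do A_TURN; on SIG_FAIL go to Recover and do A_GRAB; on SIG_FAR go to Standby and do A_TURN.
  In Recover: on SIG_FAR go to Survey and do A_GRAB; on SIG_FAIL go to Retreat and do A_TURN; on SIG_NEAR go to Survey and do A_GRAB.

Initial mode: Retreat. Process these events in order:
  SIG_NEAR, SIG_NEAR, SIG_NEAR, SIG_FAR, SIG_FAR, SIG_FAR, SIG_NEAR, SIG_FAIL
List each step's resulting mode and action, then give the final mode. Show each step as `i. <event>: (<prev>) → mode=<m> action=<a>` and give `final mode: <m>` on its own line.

final mode: Recover

1. SIG_NEAR: (Retreat) → mode=Survey action=A_TURN
2. SIG_NEAR: (Survey) → mode=Recover action=A_TURN
3. SIG_NEAR: (Recover) → mode=Survey action=A_GRAB
4. SIG_FAR: (Survey) → mode=Standby action=A_TURN
5. SIG_FAR: (Standby) → mode=Retreat action=A_TURN
6. SIG_FAR: (Retreat) → mode=Standby action=A_TURN
7. SIG_NEAR: (Standby) → mode=Retreat action=A_TURN
8. SIG_FAIL: (Retreat) → mode=Recover action=A_RELEASE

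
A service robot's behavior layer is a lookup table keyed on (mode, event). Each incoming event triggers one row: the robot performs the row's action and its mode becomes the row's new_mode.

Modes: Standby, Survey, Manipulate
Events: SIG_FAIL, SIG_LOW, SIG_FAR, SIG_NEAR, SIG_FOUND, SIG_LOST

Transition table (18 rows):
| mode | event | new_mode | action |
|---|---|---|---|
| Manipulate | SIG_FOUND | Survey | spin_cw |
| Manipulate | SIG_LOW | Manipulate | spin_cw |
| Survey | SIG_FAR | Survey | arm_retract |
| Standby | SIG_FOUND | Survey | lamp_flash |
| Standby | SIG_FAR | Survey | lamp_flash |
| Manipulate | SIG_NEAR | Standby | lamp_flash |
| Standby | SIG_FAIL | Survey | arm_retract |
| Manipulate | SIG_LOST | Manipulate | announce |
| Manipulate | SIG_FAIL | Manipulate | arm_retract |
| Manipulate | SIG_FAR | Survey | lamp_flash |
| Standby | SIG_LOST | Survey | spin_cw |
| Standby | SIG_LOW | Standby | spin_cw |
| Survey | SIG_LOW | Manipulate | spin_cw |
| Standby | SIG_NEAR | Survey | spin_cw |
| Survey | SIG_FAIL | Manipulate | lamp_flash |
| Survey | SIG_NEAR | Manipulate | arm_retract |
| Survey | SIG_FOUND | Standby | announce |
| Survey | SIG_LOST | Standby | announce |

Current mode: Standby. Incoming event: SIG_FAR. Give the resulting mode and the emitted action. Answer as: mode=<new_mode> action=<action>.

current mode = Standby; filter table to that mode:
  (Standby, SIG_FOUND) → (Survey, lamp_flash)
  (Standby, SIG_FAR) → (Survey, lamp_flash)  ← event matches
  (Standby, SIG_FAIL) → (Survey, arm_retract)
  (Standby, SIG_LOST) → (Survey, spin_cw)
  (Standby, SIG_LOW) → (Standby, spin_cw)
  (Standby, SIG_NEAR) → (Survey, spin_cw)
event = SIG_FAR selects (Survey, lamp_flash)

mode=Survey action=lamp_flash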